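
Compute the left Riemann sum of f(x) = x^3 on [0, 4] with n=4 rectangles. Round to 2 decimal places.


Left Riemann sum uses left endpoints of each subinterval.
Interval: [0, 4], n = 4
dx = (4 - 0) / 4 = 1
Left endpoints: [0, 1, 2, 3]
f values: [0, 1, 8, 27]
Sum = dx * (sum of f values)
= 1 * 36
= 36 = 36.00

36.00


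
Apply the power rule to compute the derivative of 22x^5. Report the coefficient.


We apply the power rule: d/dx [ax^n] = a*n * x^(n-1)
d/dx [22x^5]
= 22 * 5 * x^(5-1)
= 110x^4
The coefficient is 110

110


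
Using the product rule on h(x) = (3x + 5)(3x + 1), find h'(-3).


Let u(x) = 3x + 5 and v(x) = 3x + 1
u'(x) = 3
v'(x) = 3
Product rule: h'(x) = u'(x)*v(x) + u(x)*v'(x)
= 3 * (3x + 1) + (3x + 5) * 3
At x = -3:
u(-3) = 3 * (-3) + 5 = -4
v(-3) = 3 * (-3) + 1 = -8
h'(-3) = 3 * (-8) + (-4) * 3
= -24 - 12
= -36

-36


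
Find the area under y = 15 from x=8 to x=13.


The area under a constant function y = 15 is a rectangle.
Width = 13 - 8 = 5
Height = 15
Area = width * height
= 5 * 15
= 75

75


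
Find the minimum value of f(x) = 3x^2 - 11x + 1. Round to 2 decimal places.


For a quadratic f(x) = ax^2 + bx + c with a > 0, the minimum is at the vertex.
Vertex x-coordinate: x = -b/(2a)
x = -(-11) / (2 * 3)
x = 11/6
Substitute back to find the minimum value:
f(11/6) = 3 * (11/6)^2 - 11 * (11/6) + 1
= 121/12 - 121/6 + 1
= -109/12 ≈ -9.08

-9.08


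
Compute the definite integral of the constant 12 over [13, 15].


The integral of a constant k over [a, b] equals k * (b - a).
integral from 13 to 15 of 12 dx
= 12 * (15 - 13)
= 12 * 2
= 24

24


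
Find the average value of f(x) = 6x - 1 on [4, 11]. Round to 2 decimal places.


Average value = 1/(b-a) * integral from a to b of f(x) dx
First compute the integral of 6x - 1:
F(x) = 3x^2 - x
F(11) = 3 * 121 - 1 * 11 = 352
F(4) = 3 * 16 - 1 * 4 = 44
Integral = 352 - 44 = 308
Average = 308 / (11 - 4) = 308 / 7
= 44 = 44.00

44.00


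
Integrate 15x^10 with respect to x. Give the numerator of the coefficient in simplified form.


Apply the power rule for integration:
integral of ax^n dx = a/(n+1) * x^(n+1) + C
integral of 15x^10 dx
= 15/11 * x^11 + C
The coefficient in lowest terms is 15/11, and its numerator is 15

15


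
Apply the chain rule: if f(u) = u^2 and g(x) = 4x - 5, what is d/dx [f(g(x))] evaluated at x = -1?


Using the chain rule: (f(g(x)))' = f'(g(x)) * g'(x)
First, find g(-1):
g(-1) = 4 * (-1) - 5 = -9
Next, f'(u) = 2u
And g'(x) = 4
So f'(g(-1)) * g'(-1)
= 2 * (-9) * 4
= -72

-72


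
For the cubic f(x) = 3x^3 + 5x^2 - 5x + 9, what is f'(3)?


Differentiate f(x) = 3x^3 + 5x^2 - 5x + 9 term by term:
f'(x) = 9x^2 + 10x - 5
Substitute x = 3:
f'(3) = 9 * 3^2 + 10 * 3 - 5
= 81 + 30 - 5
= 106

106


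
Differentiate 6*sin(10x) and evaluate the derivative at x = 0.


Apply the chain rule to differentiate 6*sin(10x):
d/dx [6*sin(10x)]
= 6 * cos(10x) * d/dx(10x)
= 6 * 10 * cos(10x)
= 60 * cos(10x)
Evaluate at x = 0:
= 60 * cos(0)
= 60 * 1
= 60

60


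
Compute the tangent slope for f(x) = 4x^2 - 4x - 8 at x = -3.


The slope of the tangent line equals f'(x) at the point.
f(x) = 4x^2 - 4x - 8
f'(x) = 8x - 4
At x = -3:
f'(-3) = 8 * (-3) - 4
= -24 - 4
= -28

-28


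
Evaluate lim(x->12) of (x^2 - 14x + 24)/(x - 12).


Direct substitution gives 0/0, so we factor the numerator.
Factor: (x^2 - 14x + 24) = (x - 12)(x - 2)
Cancel the common factor (x - 12):
(x^2 - 14x + 24)/(x - 12) = (x - 2)
Now substitute x = 12:
= (12) - (2) = 10

10


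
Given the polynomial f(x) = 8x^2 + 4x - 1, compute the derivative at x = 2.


Differentiate term by term using power and sum rules:
f(x) = 8x^2 + 4x - 1
f'(x) = 16x + 4
Substitute x = 2:
f'(2) = 16 * 2 + 4
= 32 + 4
= 36

36


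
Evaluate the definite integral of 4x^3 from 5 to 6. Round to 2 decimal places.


Find the antiderivative of 4x^3:
F(x) = 4/4 * x^4
Apply the Fundamental Theorem of Calculus:
F(6) - F(5)
= 4/4 * 6^4 - 4/4 * 5^4
= 4/4 * (1296 - 625)
= 4/4 * 671
= 671 = 671.00

671.00


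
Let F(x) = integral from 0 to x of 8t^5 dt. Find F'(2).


By the Fundamental Theorem of Calculus (Part 1):
If F(x) = integral from 0 to x of f(t) dt, then F'(x) = f(x)
Here f(t) = 8t^5
So F'(x) = 8x^5
Evaluate at x = 2:
F'(2) = 8 * 2^5
= 8 * 32
= 256

256


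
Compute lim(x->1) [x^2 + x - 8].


Since polynomials are continuous, we use direct substitution.
lim(x->1) of x^2 + x - 8
= 1 * 1^2 + 1 * 1 - 8
= 1 + 1 - 8
= -6

-6


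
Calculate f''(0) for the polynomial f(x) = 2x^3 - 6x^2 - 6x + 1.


First derivative:
f'(x) = 6x^2 - 12x - 6
Second derivative:
f''(x) = 12x - 12
Substitute x = 0:
f''(0) = 12 * 0 - 12
= 0 - 12
= -12

-12


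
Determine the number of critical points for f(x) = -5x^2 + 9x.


Find where f'(x) = 0:
f'(x) = -10x + 9
Set f'(x) = 0:
-10x + 9 = 0
x = -9 / (-10) = 9/10
This is a linear equation in x, so there is exactly one solution.
Number of critical points: 1

1


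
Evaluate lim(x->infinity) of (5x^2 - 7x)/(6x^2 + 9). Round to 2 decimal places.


For limits at infinity with equal-degree polynomials,
we compare leading coefficients.
Numerator leading term: 5x^2
Denominator leading term: 6x^2
Divide both by x^2:
lim = (5 - 7/x) / (6 + 9/x^2)
As x -> infinity, the 1/x and 1/x^2 terms vanish:
= 5/6 ≈ 0.83

0.83


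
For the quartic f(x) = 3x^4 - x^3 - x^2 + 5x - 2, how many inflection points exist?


Inflection points occur where f''(x) = 0 and concavity changes.
f(x) = 3x^4 - x^3 - x^2 + 5x - 2
f'(x) = 12x^3 - 3x^2 - 2x + 5
f''(x) = 36x^2 - 6x - 2
This is a quadratic in x. Use the discriminant to count real roots.
Discriminant = (-6)^2 - 4 * 36 * (-2)
= 36 - (-288)
= 324
Since discriminant > 0, f''(x) = 0 has 2 distinct real solutions.
A quadratic with two distinct real roots changes sign at each root, so concavity changes at both.
Number of inflection points: 2

2


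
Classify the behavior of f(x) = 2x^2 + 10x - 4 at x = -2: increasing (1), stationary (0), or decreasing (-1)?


Compute f'(x) to determine behavior:
f'(x) = 4x + 10
f'(-2) = 4 * (-2) + 10
= -8 + 10
= 2
Since f'(-2) > 0, the function is increasing (1)

1


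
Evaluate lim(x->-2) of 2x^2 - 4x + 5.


Since polynomials are continuous, we use direct substitution.
lim(x->-2) of 2x^2 - 4x + 5
= 2 * (-2)^2 - 4 * (-2) + 5
= 8 + 8 + 5
= 21

21


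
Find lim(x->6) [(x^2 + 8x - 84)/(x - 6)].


Direct substitution gives 0/0, so we factor the numerator.
Factor: (x^2 + 8x - 84) = (x - 6)(x + 14)
Cancel the common factor (x - 6):
(x^2 + 8x - 84)/(x - 6) = (x + 14)
Now substitute x = 6:
= (6) - (-14) = 20

20


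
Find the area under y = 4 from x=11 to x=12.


The area under a constant function y = 4 is a rectangle.
Width = 12 - 11 = 1
Height = 4
Area = width * height
= 1 * 4
= 4

4


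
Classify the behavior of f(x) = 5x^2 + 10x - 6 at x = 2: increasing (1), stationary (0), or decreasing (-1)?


Compute f'(x) to determine behavior:
f'(x) = 10x + 10
f'(2) = 10 * 2 + 10
= 20 + 10
= 30
Since f'(2) > 0, the function is increasing (1)

1


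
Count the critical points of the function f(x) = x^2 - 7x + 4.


Find where f'(x) = 0:
f'(x) = 2x - 7
Set f'(x) = 0:
2x - 7 = 0
x = 7 / 2 = 7/2
This is a linear equation in x, so there is exactly one solution.
Number of critical points: 1

1


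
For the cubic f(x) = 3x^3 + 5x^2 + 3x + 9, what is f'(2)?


Differentiate f(x) = 3x^3 + 5x^2 + 3x + 9 term by term:
f'(x) = 9x^2 + 10x + 3
Substitute x = 2:
f'(2) = 9 * 2^2 + 10 * 2 + 3
= 36 + 20 + 3
= 59

59


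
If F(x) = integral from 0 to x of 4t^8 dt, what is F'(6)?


By the Fundamental Theorem of Calculus (Part 1):
If F(x) = integral from 0 to x of f(t) dt, then F'(x) = f(x)
Here f(t) = 4t^8
So F'(x) = 4x^8
Evaluate at x = 6:
F'(6) = 4 * 6^8
= 4 * 1679616
= 6718464

6718464


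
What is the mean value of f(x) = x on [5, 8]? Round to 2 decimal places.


Average value = 1/(b-a) * integral from a to b of f(x) dx
First compute the integral of x:
F(x) = (1/2)x^2
F(8) = 1/2 * 64 + 0 * 8 = 32
F(5) = 1/2 * 25 + 0 * 5 = 25/2
Integral = 32 - 25/2 = 39/2
Average = (39/2) / (8 - 5) = (39/2) / 3
= 13/2 = 6.50

6.50


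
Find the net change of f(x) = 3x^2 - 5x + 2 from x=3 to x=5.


Net change = f(b) - f(a)
f(x) = 3x^2 - 5x + 2
Compute f(5):
f(5) = 3 * 5^2 - 5 * 5 + 2
= 75 - 25 + 2
= 52
Compute f(3):
f(3) = 3 * 3^2 - 5 * 3 + 2
= 27 - 15 + 2
= 14
Net change = 52 - 14 = 38

38


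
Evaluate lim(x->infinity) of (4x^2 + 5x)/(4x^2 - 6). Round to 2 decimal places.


For limits at infinity with equal-degree polynomials,
we compare leading coefficients.
Numerator leading term: 4x^2
Denominator leading term: 4x^2
Divide both by x^2:
lim = (4 + 5/x) / (4 - 6/x^2)
As x -> infinity, the 1/x and 1/x^2 terms vanish:
= 4/4 = 1 = 1.00

1.00


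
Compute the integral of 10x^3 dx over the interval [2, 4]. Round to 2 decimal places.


Find the antiderivative of 10x^3:
F(x) = 10/4 * x^4
Apply the Fundamental Theorem of Calculus:
F(4) - F(2)
= 10/4 * 4^4 - 10/4 * 2^4
= 10/4 * (256 - 16)
= 10/4 * 240
= 600 = 600.00

600.00


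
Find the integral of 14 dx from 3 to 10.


The integral of a constant k over [a, b] equals k * (b - a).
integral from 3 to 10 of 14 dx
= 14 * (10 - 3)
= 14 * 7
= 98

98


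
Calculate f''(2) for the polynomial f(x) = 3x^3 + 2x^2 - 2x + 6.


First derivative:
f'(x) = 9x^2 + 4x - 2
Second derivative:
f''(x) = 18x + 4
Substitute x = 2:
f''(2) = 18 * 2 + 4
= 36 + 4
= 40

40


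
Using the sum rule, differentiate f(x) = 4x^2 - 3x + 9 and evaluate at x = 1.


Differentiate term by term using power and sum rules:
f(x) = 4x^2 - 3x + 9
f'(x) = 8x - 3
Substitute x = 1:
f'(1) = 8 * 1 - 3
= 8 - 3
= 5

5


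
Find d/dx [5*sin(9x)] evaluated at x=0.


Apply the chain rule to differentiate 5*sin(9x):
d/dx [5*sin(9x)]
= 5 * cos(9x) * d/dx(9x)
= 5 * 9 * cos(9x)
= 45 * cos(9x)
Evaluate at x = 0:
= 45 * cos(0)
= 45 * 1
= 45

45


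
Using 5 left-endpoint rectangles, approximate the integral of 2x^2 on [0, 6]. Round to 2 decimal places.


Left Riemann sum uses left endpoints of each subinterval.
Interval: [0, 6], n = 5
dx = (6 - 0) / 5 = 6/5
Left endpoints: [0, 6/5, 12/5, 18/5, 24/5]
f values: [0, 72/25, 288/25, 648/25, 1152/25]
Sum = dx * (sum of f values)
= 6/5 * 432/5
= 2592/25 = 103.68

103.68


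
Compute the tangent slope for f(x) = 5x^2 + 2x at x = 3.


The slope of the tangent line equals f'(x) at the point.
f(x) = 5x^2 + 2x
f'(x) = 10x + 2
At x = 3:
f'(3) = 10 * 3 + 2
= 30 + 2
= 32

32


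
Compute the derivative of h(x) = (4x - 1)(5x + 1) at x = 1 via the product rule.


Let u(x) = 4x - 1 and v(x) = 5x + 1
u'(x) = 4
v'(x) = 5
Product rule: h'(x) = u'(x)*v(x) + u(x)*v'(x)
= 4 * (5x + 1) + (4x - 1) * 5
At x = 1:
u(1) = 4 * 1 - 1 = 3
v(1) = 5 * 1 + 1 = 6
h'(1) = 4 * 6 + 3 * 5
= 24 + 15
= 39

39


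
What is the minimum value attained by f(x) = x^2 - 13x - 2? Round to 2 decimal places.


For a quadratic f(x) = ax^2 + bx + c with a > 0, the minimum is at the vertex.
Vertex x-coordinate: x = -b/(2a)
x = -(-13) / (2 * 1)
x = 13/2
Substitute back to find the minimum value:
f(13/2) = 1 * (13/2)^2 - 13 * (13/2) - 2
= 169/4 - 169/2 - 2
= -177/4 = -44.25

-44.25


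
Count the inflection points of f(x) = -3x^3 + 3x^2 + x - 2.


Inflection points occur where f''(x) = 0 and concavity changes.
f(x) = -3x^3 + 3x^2 + x - 2
f'(x) = -9x^2 + 6x + 1
f''(x) = -18x + 6
Set f''(x) = 0:
-18x + 6 = 0
x = -6 / (-18) = 1/3
Since f''(x) is linear (degree 1), it changes sign at this point.
Therefore there is exactly 1 inflection point.

1


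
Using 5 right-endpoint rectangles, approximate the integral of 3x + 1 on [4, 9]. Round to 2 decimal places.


Right Riemann sum uses right endpoints of each subinterval.
Interval: [4, 9], n = 5
dx = (9 - 4) / 5 = 1
Right endpoints: [5, 6, 7, 8, 9]
f values: [16, 19, 22, 25, 28]
Sum = dx * (sum of f values)
= 1 * 110
= 110 = 110.00

110.00


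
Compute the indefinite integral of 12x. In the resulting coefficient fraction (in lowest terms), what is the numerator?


Apply the power rule for integration:
integral of ax^n dx = a/(n+1) * x^(n+1) + C
integral of 12x dx
= 12/2 * x^2 + C
= 6 * x^2 + C
The coefficient in lowest terms is 6 = 6/1, so its numerator is 6

6


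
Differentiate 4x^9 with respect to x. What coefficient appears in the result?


We apply the power rule: d/dx [ax^n] = a*n * x^(n-1)
d/dx [4x^9]
= 4 * 9 * x^(9-1)
= 36x^8
The coefficient is 36

36


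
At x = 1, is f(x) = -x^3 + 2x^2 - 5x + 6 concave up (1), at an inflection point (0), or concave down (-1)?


Concavity is determined by the sign of f''(x).
f(x) = -x^3 + 2x^2 - 5x + 6
f'(x) = -3x^2 + 4x - 5
f''(x) = -6x + 4
f''(1) = -6 * 1 + 4
= -6 + 4
= -2
Since f''(1) < 0, the function is concave down (-1)

-1


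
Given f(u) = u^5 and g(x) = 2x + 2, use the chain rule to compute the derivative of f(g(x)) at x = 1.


Using the chain rule: (f(g(x)))' = f'(g(x)) * g'(x)
First, find g(1):
g(1) = 2 * 1 + 2 = 4
Next, f'(u) = 5u^4
And g'(x) = 2
So f'(g(1)) * g'(1)
= 5 * 4^4 * 2
= 5 * 256 * 2
= 2560

2560


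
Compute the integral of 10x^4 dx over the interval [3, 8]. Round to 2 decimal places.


Find the antiderivative of 10x^4:
F(x) = 10/5 * x^5
Apply the Fundamental Theorem of Calculus:
F(8) - F(3)
= 10/5 * 8^5 - 10/5 * 3^5
= 10/5 * (32768 - 243)
= 10/5 * 32525
= 65050 = 65050.00

65050.00


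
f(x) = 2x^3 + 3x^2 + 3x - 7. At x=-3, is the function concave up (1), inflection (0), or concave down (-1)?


Concavity is determined by the sign of f''(x).
f(x) = 2x^3 + 3x^2 + 3x - 7
f'(x) = 6x^2 + 6x + 3
f''(x) = 12x + 6
f''(-3) = 12 * (-3) + 6
= -36 + 6
= -30
Since f''(-3) < 0, the function is concave down (-1)

-1


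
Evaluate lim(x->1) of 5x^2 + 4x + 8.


Since polynomials are continuous, we use direct substitution.
lim(x->1) of 5x^2 + 4x + 8
= 5 * 1^2 + 4 * 1 + 8
= 5 + 4 + 8
= 17

17


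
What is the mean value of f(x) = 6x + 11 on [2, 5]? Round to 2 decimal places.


Average value = 1/(b-a) * integral from a to b of f(x) dx
First compute the integral of 6x + 11:
F(x) = 3x^2 + 11x
F(5) = 3 * 25 + 11 * 5 = 130
F(2) = 3 * 4 + 11 * 2 = 34
Integral = 130 - 34 = 96
Average = 96 / (5 - 2) = 96 / 3
= 32 = 32.00

32.00


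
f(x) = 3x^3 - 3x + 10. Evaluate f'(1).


Differentiate f(x) = 3x^3 - 3x + 10 term by term:
f'(x) = 9x^2 - 3
Substitute x = 1:
f'(1) = 9 * 1^2 + 0 * 1 - 3
= 9 + 0 - 3
= 6

6


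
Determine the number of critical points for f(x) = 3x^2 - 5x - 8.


Find where f'(x) = 0:
f'(x) = 6x - 5
Set f'(x) = 0:
6x - 5 = 0
x = 5 / 6 = 5/6
This is a linear equation in x, so there is exactly one solution.
Number of critical points: 1

1


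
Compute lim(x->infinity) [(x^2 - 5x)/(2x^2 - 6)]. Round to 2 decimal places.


For limits at infinity with equal-degree polynomials,
we compare leading coefficients.
Numerator leading term: x^2
Denominator leading term: 2x^2
Divide both by x^2:
lim = (1 - 5/x) / (2 - 6/x^2)
As x -> infinity, the 1/x and 1/x^2 terms vanish:
= 1/2 = 0.50

0.50


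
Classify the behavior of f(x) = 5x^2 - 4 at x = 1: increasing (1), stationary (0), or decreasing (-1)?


Compute f'(x) to determine behavior:
f'(x) = 10x
f'(1) = 10 * 1 + 0
= 10 + 0
= 10
Since f'(1) > 0, the function is increasing (1)

1


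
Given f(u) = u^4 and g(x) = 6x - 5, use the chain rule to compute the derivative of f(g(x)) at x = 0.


Using the chain rule: (f(g(x)))' = f'(g(x)) * g'(x)
First, find g(0):
g(0) = 6 * 0 - 5 = -5
Next, f'(u) = 4u^3
And g'(x) = 6
So f'(g(0)) * g'(0)
= 4 * (-5)^3 * 6
= 4 * (-125) * 6
= -3000

-3000


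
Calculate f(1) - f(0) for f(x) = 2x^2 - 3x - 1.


Net change = f(b) - f(a)
f(x) = 2x^2 - 3x - 1
Compute f(1):
f(1) = 2 * 1^2 - 3 * 1 - 1
= 2 - 3 - 1
= -2
Compute f(0):
f(0) = 2 * 0^2 - 3 * 0 - 1
= 0 + 0 - 1
= -1
Net change = -2 - (-1) = -1

-1


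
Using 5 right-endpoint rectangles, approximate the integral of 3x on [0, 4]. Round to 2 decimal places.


Right Riemann sum uses right endpoints of each subinterval.
Interval: [0, 4], n = 5
dx = (4 - 0) / 5 = 4/5
Right endpoints: [4/5, 8/5, 12/5, 16/5, 4]
f values: [12/5, 24/5, 36/5, 48/5, 12]
Sum = dx * (sum of f values)
= 4/5 * 36
= 144/5 = 28.80

28.80


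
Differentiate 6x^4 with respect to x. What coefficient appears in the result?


We apply the power rule: d/dx [ax^n] = a*n * x^(n-1)
d/dx [6x^4]
= 6 * 4 * x^(4-1)
= 24x^3
The coefficient is 24

24


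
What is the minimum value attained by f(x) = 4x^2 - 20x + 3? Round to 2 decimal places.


For a quadratic f(x) = ax^2 + bx + c with a > 0, the minimum is at the vertex.
Vertex x-coordinate: x = -b/(2a)
x = -(-20) / (2 * 4)
x = 20/8 = 5/2
Substitute back to find the minimum value:
f(5/2) = 4 * (5/2)^2 - 20 * (5/2) + 3
= 25 - 50 + 3
= -22 = -22.00

-22.00


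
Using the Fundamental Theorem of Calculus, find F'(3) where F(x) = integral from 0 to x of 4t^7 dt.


By the Fundamental Theorem of Calculus (Part 1):
If F(x) = integral from 0 to x of f(t) dt, then F'(x) = f(x)
Here f(t) = 4t^7
So F'(x) = 4x^7
Evaluate at x = 3:
F'(3) = 4 * 3^7
= 4 * 2187
= 8748

8748


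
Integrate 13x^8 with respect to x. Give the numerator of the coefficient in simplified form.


Apply the power rule for integration:
integral of ax^n dx = a/(n+1) * x^(n+1) + C
integral of 13x^8 dx
= 13/9 * x^9 + C
The coefficient in lowest terms is 13/9, and its numerator is 13

13


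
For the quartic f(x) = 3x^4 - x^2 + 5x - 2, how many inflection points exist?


Inflection points occur where f''(x) = 0 and concavity changes.
f(x) = 3x^4 - x^2 + 5x - 2
f'(x) = 12x^3 - 2x + 5
f''(x) = 36x^2 - 2
This is a quadratic in x. Use the discriminant to count real roots.
Discriminant = (0)^2 - 4 * 36 * (-2)
= 0 - (-288)
= 288
Since discriminant > 0, f''(x) = 0 has 2 distinct real solutions.
A quadratic with two distinct real roots changes sign at each root, so concavity changes at both.
Number of inflection points: 2

2


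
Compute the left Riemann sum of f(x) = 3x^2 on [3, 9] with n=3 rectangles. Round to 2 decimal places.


Left Riemann sum uses left endpoints of each subinterval.
Interval: [3, 9], n = 3
dx = (9 - 3) / 3 = 2
Left endpoints: [3, 5, 7]
f values: [27, 75, 147]
Sum = dx * (sum of f values)
= 2 * 249
= 498 = 498.00

498.00


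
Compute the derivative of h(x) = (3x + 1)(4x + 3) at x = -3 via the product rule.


Let u(x) = 3x + 1 and v(x) = 4x + 3
u'(x) = 3
v'(x) = 4
Product rule: h'(x) = u'(x)*v(x) + u(x)*v'(x)
= 3 * (4x + 3) + (3x + 1) * 4
At x = -3:
u(-3) = 3 * (-3) + 1 = -8
v(-3) = 4 * (-3) + 3 = -9
h'(-3) = 3 * (-9) + (-8) * 4
= -27 - 32
= -59

-59


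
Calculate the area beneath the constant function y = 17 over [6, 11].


The area under a constant function y = 17 is a rectangle.
Width = 11 - 6 = 5
Height = 17
Area = width * height
= 5 * 17
= 85

85


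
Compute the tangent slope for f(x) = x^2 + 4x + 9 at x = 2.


The slope of the tangent line equals f'(x) at the point.
f(x) = x^2 + 4x + 9
f'(x) = 2x + 4
At x = 2:
f'(2) = 2 * 2 + 4
= 4 + 4
= 8

8


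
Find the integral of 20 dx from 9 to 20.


The integral of a constant k over [a, b] equals k * (b - a).
integral from 9 to 20 of 20 dx
= 20 * (20 - 9)
= 20 * 11
= 220

220


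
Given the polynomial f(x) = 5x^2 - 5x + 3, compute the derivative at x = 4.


Differentiate term by term using power and sum rules:
f(x) = 5x^2 - 5x + 3
f'(x) = 10x - 5
Substitute x = 4:
f'(4) = 10 * 4 - 5
= 40 - 5
= 35

35


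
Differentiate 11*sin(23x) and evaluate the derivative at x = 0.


Apply the chain rule to differentiate 11*sin(23x):
d/dx [11*sin(23x)]
= 11 * cos(23x) * d/dx(23x)
= 11 * 23 * cos(23x)
= 253 * cos(23x)
Evaluate at x = 0:
= 253 * cos(0)
= 253 * 1
= 253

253


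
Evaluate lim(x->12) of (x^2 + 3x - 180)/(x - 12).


Direct substitution gives 0/0, so we factor the numerator.
Factor: (x^2 + 3x - 180) = (x - 12)(x + 15)
Cancel the common factor (x - 12):
(x^2 + 3x - 180)/(x - 12) = (x + 15)
Now substitute x = 12:
= (12) - (-15) = 27

27


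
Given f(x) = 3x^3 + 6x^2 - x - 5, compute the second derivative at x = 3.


First derivative:
f'(x) = 9x^2 + 12x - 1
Second derivative:
f''(x) = 18x + 12
Substitute x = 3:
f''(3) = 18 * 3 + 12
= 54 + 12
= 66

66


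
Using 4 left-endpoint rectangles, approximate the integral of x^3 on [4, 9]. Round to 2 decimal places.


Left Riemann sum uses left endpoints of each subinterval.
Interval: [4, 9], n = 4
dx = (9 - 4) / 4 = 5/4
Left endpoints: [4, 21/4, 13/2, 31/4]
f values: [64, 9261/64, 2197/8, 29791/64]
Sum = dx * (sum of f values)
= 5/4 * 15181/16
= 75905/64 ≈ 1186.02

1186.02


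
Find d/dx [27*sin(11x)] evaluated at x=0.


Apply the chain rule to differentiate 27*sin(11x):
d/dx [27*sin(11x)]
= 27 * cos(11x) * d/dx(11x)
= 27 * 11 * cos(11x)
= 297 * cos(11x)
Evaluate at x = 0:
= 297 * cos(0)
= 297 * 1
= 297

297


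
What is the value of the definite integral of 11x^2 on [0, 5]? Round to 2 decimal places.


Find the antiderivative of 11x^2:
F(x) = 11/3 * x^3
Apply the Fundamental Theorem of Calculus:
F(5) - F(0)
= 11/3 * 5^3 - 11/3 * 0^3
= 11/3 * (125 - 0)
= 11/3 * 125
= 1375/3 ≈ 458.33

458.33


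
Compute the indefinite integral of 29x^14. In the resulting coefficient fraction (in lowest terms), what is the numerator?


Apply the power rule for integration:
integral of ax^n dx = a/(n+1) * x^(n+1) + C
integral of 29x^14 dx
= 29/15 * x^15 + C
The coefficient in lowest terms is 29/15, and its numerator is 29

29


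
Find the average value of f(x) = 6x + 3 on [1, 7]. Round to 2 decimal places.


Average value = 1/(b-a) * integral from a to b of f(x) dx
First compute the integral of 6x + 3:
F(x) = 3x^2 + 3x
F(7) = 3 * 49 + 3 * 7 = 168
F(1) = 3 * 1 + 3 * 1 = 6
Integral = 168 - 6 = 162
Average = 162 / (7 - 1) = 162 / 6
= 27 = 27.00

27.00


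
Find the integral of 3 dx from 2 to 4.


The integral of a constant k over [a, b] equals k * (b - a).
integral from 2 to 4 of 3 dx
= 3 * (4 - 2)
= 3 * 2
= 6

6


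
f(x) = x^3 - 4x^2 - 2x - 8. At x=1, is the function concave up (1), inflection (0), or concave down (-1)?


Concavity is determined by the sign of f''(x).
f(x) = x^3 - 4x^2 - 2x - 8
f'(x) = 3x^2 - 8x - 2
f''(x) = 6x - 8
f''(1) = 6 * 1 - 8
= 6 - 8
= -2
Since f''(1) < 0, the function is concave down (-1)

-1


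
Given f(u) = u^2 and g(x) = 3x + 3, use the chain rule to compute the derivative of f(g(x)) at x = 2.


Using the chain rule: (f(g(x)))' = f'(g(x)) * g'(x)
First, find g(2):
g(2) = 3 * 2 + 3 = 9
Next, f'(u) = 2u
And g'(x) = 3
So f'(g(2)) * g'(2)
= 2 * 9 * 3
= 54

54


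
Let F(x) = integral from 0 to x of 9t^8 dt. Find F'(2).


By the Fundamental Theorem of Calculus (Part 1):
If F(x) = integral from 0 to x of f(t) dt, then F'(x) = f(x)
Here f(t) = 9t^8
So F'(x) = 9x^8
Evaluate at x = 2:
F'(2) = 9 * 2^8
= 9 * 256
= 2304

2304


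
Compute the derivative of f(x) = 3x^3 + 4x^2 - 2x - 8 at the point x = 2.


Differentiate f(x) = 3x^3 + 4x^2 - 2x - 8 term by term:
f'(x) = 9x^2 + 8x - 2
Substitute x = 2:
f'(2) = 9 * 2^2 + 8 * 2 - 2
= 36 + 16 - 2
= 50

50


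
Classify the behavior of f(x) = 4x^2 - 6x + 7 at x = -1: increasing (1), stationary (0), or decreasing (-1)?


Compute f'(x) to determine behavior:
f'(x) = 8x - 6
f'(-1) = 8 * (-1) - 6
= -8 - 6
= -14
Since f'(-1) < 0, the function is decreasing (-1)

-1


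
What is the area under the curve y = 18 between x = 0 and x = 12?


The area under a constant function y = 18 is a rectangle.
Width = 12 - 0 = 12
Height = 18
Area = width * height
= 12 * 18
= 216

216


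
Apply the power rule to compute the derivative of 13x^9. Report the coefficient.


We apply the power rule: d/dx [ax^n] = a*n * x^(n-1)
d/dx [13x^9]
= 13 * 9 * x^(9-1)
= 117x^8
The coefficient is 117

117


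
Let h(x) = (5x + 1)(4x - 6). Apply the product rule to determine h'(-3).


Let u(x) = 5x + 1 and v(x) = 4x - 6
u'(x) = 5
v'(x) = 4
Product rule: h'(x) = u'(x)*v(x) + u(x)*v'(x)
= 5 * (4x - 6) + (5x + 1) * 4
At x = -3:
u(-3) = 5 * (-3) + 1 = -14
v(-3) = 4 * (-3) - 6 = -18
h'(-3) = 5 * (-18) + (-14) * 4
= -90 - 56
= -146

-146


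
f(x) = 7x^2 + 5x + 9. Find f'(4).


Differentiate term by term using power and sum rules:
f(x) = 7x^2 + 5x + 9
f'(x) = 14x + 5
Substitute x = 4:
f'(4) = 14 * 4 + 5
= 56 + 5
= 61

61


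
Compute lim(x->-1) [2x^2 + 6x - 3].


Since polynomials are continuous, we use direct substitution.
lim(x->-1) of 2x^2 + 6x - 3
= 2 * (-1)^2 + 6 * (-1) - 3
= 2 - 6 - 3
= -7

-7


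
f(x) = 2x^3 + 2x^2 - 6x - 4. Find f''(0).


First derivative:
f'(x) = 6x^2 + 4x - 6
Second derivative:
f''(x) = 12x + 4
Substitute x = 0:
f''(0) = 12 * 0 + 4
= 0 + 4
= 4

4


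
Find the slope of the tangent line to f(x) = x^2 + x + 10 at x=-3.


The slope of the tangent line equals f'(x) at the point.
f(x) = x^2 + x + 10
f'(x) = 2x + 1
At x = -3:
f'(-3) = 2 * (-3) + 1
= -6 + 1
= -5

-5


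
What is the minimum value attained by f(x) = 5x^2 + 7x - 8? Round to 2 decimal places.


For a quadratic f(x) = ax^2 + bx + c with a > 0, the minimum is at the vertex.
Vertex x-coordinate: x = -b/(2a)
x = -(7) / (2 * 5)
x = -7/10
Substitute back to find the minimum value:
f(-7/10) = 5 * (-7/10)^2 + 7 * (-7/10) - 8
= 49/20 - 49/10 - 8
= -209/20 = -10.45

-10.45


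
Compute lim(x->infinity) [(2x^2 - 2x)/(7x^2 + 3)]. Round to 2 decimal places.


For limits at infinity with equal-degree polynomials,
we compare leading coefficients.
Numerator leading term: 2x^2
Denominator leading term: 7x^2
Divide both by x^2:
lim = (2 - 2/x) / (7 + 3/x^2)
As x -> infinity, the 1/x and 1/x^2 terms vanish:
= 2/7 ≈ 0.29

0.29


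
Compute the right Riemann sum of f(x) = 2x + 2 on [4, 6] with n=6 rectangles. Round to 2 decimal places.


Right Riemann sum uses right endpoints of each subinterval.
Interval: [4, 6], n = 6
dx = (6 - 4) / 6 = 1/3
Right endpoints: [13/3, 14/3, 5, 16/3, 17/3, 6]
f values: [32/3, 34/3, 12, 38/3, 40/3, 14]
Sum = dx * (sum of f values)
= 1/3 * 74
= 74/3 ≈ 24.67

24.67


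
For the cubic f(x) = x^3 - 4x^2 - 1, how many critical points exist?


Find where f'(x) = 0:
f(x) = x^3 - 4x^2 - 1
f'(x) = 3x^2 - 8x
This is a quadratic in x. Use the discriminant to count real roots.
Discriminant = (-8)^2 - 4 * 3 * 0
= 64 - 0
= 64
Since discriminant > 0, f'(x) = 0 has 2 real solutions.
Number of critical points: 2

2


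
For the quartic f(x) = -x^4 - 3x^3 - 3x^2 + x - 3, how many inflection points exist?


Inflection points occur where f''(x) = 0 and concavity changes.
f(x) = -x^4 - 3x^3 - 3x^2 + x - 3
f'(x) = -4x^3 - 9x^2 - 6x + 1
f''(x) = -12x^2 - 18x - 6
This is a quadratic in x. Use the discriminant to count real roots.
Discriminant = (-18)^2 - 4 * (-12) * (-6)
= 324 - 288
= 36
Since discriminant > 0, f''(x) = 0 has 2 distinct real solutions.
A quadratic with two distinct real roots changes sign at each root, so concavity changes at both.
Number of inflection points: 2

2


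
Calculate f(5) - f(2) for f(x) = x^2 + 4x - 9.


Net change = f(b) - f(a)
f(x) = x^2 + 4x - 9
Compute f(5):
f(5) = 1 * 5^2 + 4 * 5 - 9
= 25 + 20 - 9
= 36
Compute f(2):
f(2) = 1 * 2^2 + 4 * 2 - 9
= 4 + 8 - 9
= 3
Net change = 36 - 3 = 33

33


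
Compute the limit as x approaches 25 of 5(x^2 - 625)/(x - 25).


Direct substitution gives 0/0, so we factor the numerator.
Factor: 5(x^2 - 625) = 5 * (x - 25)(x + 25)
Cancel the common factor (x - 25):
5(x^2 - 625)/(x - 25) = 5 * (x + 25)
Now substitute x = 25:
= 5 * (25 + 25) = 250

250


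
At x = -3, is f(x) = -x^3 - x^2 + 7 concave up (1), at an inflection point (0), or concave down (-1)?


Concavity is determined by the sign of f''(x).
f(x) = -x^3 - x^2 + 7
f'(x) = -3x^2 - 2x
f''(x) = -6x - 2
f''(-3) = -6 * (-3) - 2
= 18 - 2
= 16
Since f''(-3) > 0, the function is concave up (1)

1


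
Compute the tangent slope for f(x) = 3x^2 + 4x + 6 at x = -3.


The slope of the tangent line equals f'(x) at the point.
f(x) = 3x^2 + 4x + 6
f'(x) = 6x + 4
At x = -3:
f'(-3) = 6 * (-3) + 4
= -18 + 4
= -14

-14


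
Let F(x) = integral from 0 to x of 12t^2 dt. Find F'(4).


By the Fundamental Theorem of Calculus (Part 1):
If F(x) = integral from 0 to x of f(t) dt, then F'(x) = f(x)
Here f(t) = 12t^2
So F'(x) = 12x^2
Evaluate at x = 4:
F'(4) = 12 * 4^2
= 12 * 16
= 192

192


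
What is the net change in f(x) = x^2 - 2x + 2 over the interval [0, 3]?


Net change = f(b) - f(a)
f(x) = x^2 - 2x + 2
Compute f(3):
f(3) = 1 * 3^2 - 2 * 3 + 2
= 9 - 6 + 2
= 5
Compute f(0):
f(0) = 1 * 0^2 - 2 * 0 + 2
= 0 + 0 + 2
= 2
Net change = 5 - 2 = 3

3


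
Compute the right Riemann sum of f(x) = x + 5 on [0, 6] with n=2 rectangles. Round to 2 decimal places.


Right Riemann sum uses right endpoints of each subinterval.
Interval: [0, 6], n = 2
dx = (6 - 0) / 2 = 3
Right endpoints: [3, 6]
f values: [8, 11]
Sum = dx * (sum of f values)
= 3 * 19
= 57 = 57.00

57.00


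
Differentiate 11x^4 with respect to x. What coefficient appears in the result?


We apply the power rule: d/dx [ax^n] = a*n * x^(n-1)
d/dx [11x^4]
= 11 * 4 * x^(4-1)
= 44x^3
The coefficient is 44

44


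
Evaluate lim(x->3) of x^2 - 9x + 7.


Since polynomials are continuous, we use direct substitution.
lim(x->3) of x^2 - 9x + 7
= 1 * 3^2 - 9 * 3 + 7
= 9 - 27 + 7
= -11

-11


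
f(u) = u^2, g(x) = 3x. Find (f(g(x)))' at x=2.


Using the chain rule: (f(g(x)))' = f'(g(x)) * g'(x)
First, find g(2):
g(2) = 3 * 2 + 0 = 6
Next, f'(u) = 2u
And g'(x) = 3
So f'(g(2)) * g'(2)
= 2 * 6 * 3
= 36

36


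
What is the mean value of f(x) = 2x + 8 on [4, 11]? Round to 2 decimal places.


Average value = 1/(b-a) * integral from a to b of f(x) dx
First compute the integral of 2x + 8:
F(x) = x^2 + 8x
F(11) = 1 * 121 + 8 * 11 = 209
F(4) = 1 * 16 + 8 * 4 = 48
Integral = 209 - 48 = 161
Average = 161 / (11 - 4) = 161 / 7
= 23 = 23.00

23.00


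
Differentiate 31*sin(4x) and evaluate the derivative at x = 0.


Apply the chain rule to differentiate 31*sin(4x):
d/dx [31*sin(4x)]
= 31 * cos(4x) * d/dx(4x)
= 31 * 4 * cos(4x)
= 124 * cos(4x)
Evaluate at x = 0:
= 124 * cos(0)
= 124 * 1
= 124

124


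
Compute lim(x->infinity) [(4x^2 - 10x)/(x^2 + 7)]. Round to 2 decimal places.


For limits at infinity with equal-degree polynomials,
we compare leading coefficients.
Numerator leading term: 4x^2
Denominator leading term: x^2
Divide both by x^2:
lim = (4 - 10/x) / (1 + 7/x^2)
As x -> infinity, the 1/x and 1/x^2 terms vanish:
= 4/1 = 4 = 4.00

4.00


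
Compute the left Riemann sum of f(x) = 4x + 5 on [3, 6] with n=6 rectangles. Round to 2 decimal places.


Left Riemann sum uses left endpoints of each subinterval.
Interval: [3, 6], n = 6
dx = (6 - 3) / 6 = 1/2
Left endpoints: [3, 7/2, 4, 9/2, 5, 11/2]
f values: [17, 19, 21, 23, 25, 27]
Sum = dx * (sum of f values)
= 1/2 * 132
= 66 = 66.00

66.00


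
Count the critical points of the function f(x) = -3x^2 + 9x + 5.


Find where f'(x) = 0:
f'(x) = -6x + 9
Set f'(x) = 0:
-6x + 9 = 0
x = -9 / (-6) = 3/2
This is a linear equation in x, so there is exactly one solution.
Number of critical points: 1

1


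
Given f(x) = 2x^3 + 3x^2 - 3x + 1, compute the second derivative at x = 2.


First derivative:
f'(x) = 6x^2 + 6x - 3
Second derivative:
f''(x) = 12x + 6
Substitute x = 2:
f''(2) = 12 * 2 + 6
= 24 + 6
= 30

30


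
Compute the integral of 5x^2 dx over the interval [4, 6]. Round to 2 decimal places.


Find the antiderivative of 5x^2:
F(x) = 5/3 * x^3
Apply the Fundamental Theorem of Calculus:
F(6) - F(4)
= 5/3 * 6^3 - 5/3 * 4^3
= 5/3 * (216 - 64)
= 5/3 * 152
= 760/3 ≈ 253.33

253.33


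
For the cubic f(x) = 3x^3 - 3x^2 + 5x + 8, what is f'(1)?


Differentiate f(x) = 3x^3 - 3x^2 + 5x + 8 term by term:
f'(x) = 9x^2 - 6x + 5
Substitute x = 1:
f'(1) = 9 * 1^2 - 6 * 1 + 5
= 9 - 6 + 5
= 8

8


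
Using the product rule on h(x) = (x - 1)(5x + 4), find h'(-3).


Let u(x) = x - 1 and v(x) = 5x + 4
u'(x) = 1
v'(x) = 5
Product rule: h'(x) = u'(x)*v(x) + u(x)*v'(x)
= 1 * (5x + 4) + (x - 1) * 5
At x = -3:
u(-3) = 1 * (-3) - 1 = -4
v(-3) = 5 * (-3) + 4 = -11
h'(-3) = 1 * (-11) + (-4) * 5
= -11 - 20
= -31

-31


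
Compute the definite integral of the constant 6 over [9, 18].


The integral of a constant k over [a, b] equals k * (b - a).
integral from 9 to 18 of 6 dx
= 6 * (18 - 9)
= 6 * 9
= 54

54


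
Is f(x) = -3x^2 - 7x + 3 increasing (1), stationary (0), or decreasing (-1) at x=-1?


Compute f'(x) to determine behavior:
f'(x) = -6x - 7
f'(-1) = -6 * (-1) - 7
= 6 - 7
= -1
Since f'(-1) < 0, the function is decreasing (-1)

-1


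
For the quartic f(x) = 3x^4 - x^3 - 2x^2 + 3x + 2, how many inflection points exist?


Inflection points occur where f''(x) = 0 and concavity changes.
f(x) = 3x^4 - x^3 - 2x^2 + 3x + 2
f'(x) = 12x^3 - 3x^2 - 4x + 3
f''(x) = 36x^2 - 6x - 4
This is a quadratic in x. Use the discriminant to count real roots.
Discriminant = (-6)^2 - 4 * 36 * (-4)
= 36 - (-576)
= 612
Since discriminant > 0, f''(x) = 0 has 2 distinct real solutions.
A quadratic with two distinct real roots changes sign at each root, so concavity changes at both.
Number of inflection points: 2

2


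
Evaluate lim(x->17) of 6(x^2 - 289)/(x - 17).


Direct substitution gives 0/0, so we factor the numerator.
Factor: 6(x^2 - 289) = 6 * (x - 17)(x + 17)
Cancel the common factor (x - 17):
6(x^2 - 289)/(x - 17) = 6 * (x + 17)
Now substitute x = 17:
= 6 * (17 + 17) = 204

204


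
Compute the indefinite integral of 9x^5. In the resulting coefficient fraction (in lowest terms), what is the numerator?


Apply the power rule for integration:
integral of ax^n dx = a/(n+1) * x^(n+1) + C
integral of 9x^5 dx
= 9/6 * x^6 + C
= 3/2 * x^6 + C
The coefficient in lowest terms is 3/2, and its numerator is 3

3


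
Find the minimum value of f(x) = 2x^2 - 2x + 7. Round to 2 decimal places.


For a quadratic f(x) = ax^2 + bx + c with a > 0, the minimum is at the vertex.
Vertex x-coordinate: x = -b/(2a)
x = -(-2) / (2 * 2)
x = 2/4 = 1/2
Substitute back to find the minimum value:
f(1/2) = 2 * (1/2)^2 - 2 * (1/2) + 7
= 1/2 - 1 + 7
= 13/2 = 6.50

6.50


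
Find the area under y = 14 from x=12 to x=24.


The area under a constant function y = 14 is a rectangle.
Width = 24 - 12 = 12
Height = 14
Area = width * height
= 12 * 14
= 168

168


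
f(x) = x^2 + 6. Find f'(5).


Differentiate term by term using power and sum rules:
f(x) = x^2 + 6
f'(x) = 2x
Substitute x = 5:
f'(5) = 2 * 5 + 0
= 10 + 0
= 10

10


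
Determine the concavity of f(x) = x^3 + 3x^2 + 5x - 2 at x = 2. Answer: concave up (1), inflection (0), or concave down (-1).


Concavity is determined by the sign of f''(x).
f(x) = x^3 + 3x^2 + 5x - 2
f'(x) = 3x^2 + 6x + 5
f''(x) = 6x + 6
f''(2) = 6 * 2 + 6
= 12 + 6
= 18
Since f''(2) > 0, the function is concave up (1)

1


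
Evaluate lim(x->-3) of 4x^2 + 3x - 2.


Since polynomials are continuous, we use direct substitution.
lim(x->-3) of 4x^2 + 3x - 2
= 4 * (-3)^2 + 3 * (-3) - 2
= 36 - 9 - 2
= 25

25


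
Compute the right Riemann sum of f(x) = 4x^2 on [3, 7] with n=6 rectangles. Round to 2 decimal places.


Right Riemann sum uses right endpoints of each subinterval.
Interval: [3, 7], n = 6
dx = (7 - 3) / 6 = 2/3
Right endpoints: [11/3, 13/3, 5, 17/3, 19/3, 7]
f values: [484/9, 676/9, 100, 1156/9, 1444/9, 196]
Sum = dx * (sum of f values)
= 2/3 * 6424/9
= 12848/27 ≈ 475.85

475.85


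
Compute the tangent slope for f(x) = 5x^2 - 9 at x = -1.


The slope of the tangent line equals f'(x) at the point.
f(x) = 5x^2 - 9
f'(x) = 10x
At x = -1:
f'(-1) = 10 * (-1) + 0
= -10 + 0
= -10

-10


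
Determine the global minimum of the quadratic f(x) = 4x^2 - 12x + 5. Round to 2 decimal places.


For a quadratic f(x) = ax^2 + bx + c with a > 0, the minimum is at the vertex.
Vertex x-coordinate: x = -b/(2a)
x = -(-12) / (2 * 4)
x = 12/8 = 3/2
Substitute back to find the minimum value:
f(3/2) = 4 * (3/2)^2 - 12 * (3/2) + 5
= 9 - 18 + 5
= -4 = -4.00

-4.00


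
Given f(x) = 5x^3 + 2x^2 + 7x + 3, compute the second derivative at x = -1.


First derivative:
f'(x) = 15x^2 + 4x + 7
Second derivative:
f''(x) = 30x + 4
Substitute x = -1:
f''(-1) = 30 * (-1) + 4
= -30 + 4
= -26

-26


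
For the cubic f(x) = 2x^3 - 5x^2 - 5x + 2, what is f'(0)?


Differentiate f(x) = 2x^3 - 5x^2 - 5x + 2 term by term:
f'(x) = 6x^2 - 10x - 5
Substitute x = 0:
f'(0) = 6 * 0^2 - 10 * 0 - 5
= 0 + 0 - 5
= -5

-5


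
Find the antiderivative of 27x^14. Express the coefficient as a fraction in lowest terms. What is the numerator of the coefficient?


Apply the power rule for integration:
integral of ax^n dx = a/(n+1) * x^(n+1) + C
integral of 27x^14 dx
= 27/15 * x^15 + C
= 9/5 * x^15 + C
The coefficient in lowest terms is 9/5, and its numerator is 9

9


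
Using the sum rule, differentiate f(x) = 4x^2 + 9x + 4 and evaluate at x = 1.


Differentiate term by term using power and sum rules:
f(x) = 4x^2 + 9x + 4
f'(x) = 8x + 9
Substitute x = 1:
f'(1) = 8 * 1 + 9
= 8 + 9
= 17

17


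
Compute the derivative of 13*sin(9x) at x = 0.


Apply the chain rule to differentiate 13*sin(9x):
d/dx [13*sin(9x)]
= 13 * cos(9x) * d/dx(9x)
= 13 * 9 * cos(9x)
= 117 * cos(9x)
Evaluate at x = 0:
= 117 * cos(0)
= 117 * 1
= 117

117


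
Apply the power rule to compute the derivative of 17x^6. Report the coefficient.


We apply the power rule: d/dx [ax^n] = a*n * x^(n-1)
d/dx [17x^6]
= 17 * 6 * x^(6-1)
= 102x^5
The coefficient is 102

102


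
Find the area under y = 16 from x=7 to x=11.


The area under a constant function y = 16 is a rectangle.
Width = 11 - 7 = 4
Height = 16
Area = width * height
= 4 * 16
= 64

64


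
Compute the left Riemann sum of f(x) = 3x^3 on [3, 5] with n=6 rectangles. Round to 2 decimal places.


Left Riemann sum uses left endpoints of each subinterval.
Interval: [3, 5], n = 6
dx = (5 - 3) / 6 = 1/3
Left endpoints: [3, 10/3, 11/3, 4, 13/3, 14/3]
f values: [81, 1000/9, 1331/9, 192, 2197/9, 2744/9]
Sum = dx * (sum of f values)
= 1/3 * 1081
= 1081/3 ≈ 360.33

360.33


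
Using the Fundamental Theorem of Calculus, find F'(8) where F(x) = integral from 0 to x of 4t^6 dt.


By the Fundamental Theorem of Calculus (Part 1):
If F(x) = integral from 0 to x of f(t) dt, then F'(x) = f(x)
Here f(t) = 4t^6
So F'(x) = 4x^6
Evaluate at x = 8:
F'(8) = 4 * 8^6
= 4 * 262144
= 1048576

1048576


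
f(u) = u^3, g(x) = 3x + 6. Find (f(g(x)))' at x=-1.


Using the chain rule: (f(g(x)))' = f'(g(x)) * g'(x)
First, find g(-1):
g(-1) = 3 * (-1) + 6 = 3
Next, f'(u) = 3u^2
And g'(x) = 3
So f'(g(-1)) * g'(-1)
= 3 * 3^2 * 3
= 3 * 9 * 3
= 81

81


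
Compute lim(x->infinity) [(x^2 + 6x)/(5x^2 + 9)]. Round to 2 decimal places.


For limits at infinity with equal-degree polynomials,
we compare leading coefficients.
Numerator leading term: x^2
Denominator leading term: 5x^2
Divide both by x^2:
lim = (1 + 6/x) / (5 + 9/x^2)
As x -> infinity, the 1/x and 1/x^2 terms vanish:
= 1/5 = 0.20

0.20


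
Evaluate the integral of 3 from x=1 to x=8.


The integral of a constant k over [a, b] equals k * (b - a).
integral from 1 to 8 of 3 dx
= 3 * (8 - 1)
= 3 * 7
= 21

21


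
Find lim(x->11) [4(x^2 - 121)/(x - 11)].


Direct substitution gives 0/0, so we factor the numerator.
Factor: 4(x^2 - 121) = 4 * (x - 11)(x + 11)
Cancel the common factor (x - 11):
4(x^2 - 121)/(x - 11) = 4 * (x + 11)
Now substitute x = 11:
= 4 * (11 + 11) = 88

88


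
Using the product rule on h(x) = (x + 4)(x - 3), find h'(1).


Let u(x) = x + 4 and v(x) = x - 3
u'(x) = 1
v'(x) = 1
Product rule: h'(x) = u'(x)*v(x) + u(x)*v'(x)
= 1 * (x - 3) + (x + 4) * 1
At x = 1:
u(1) = 1 * 1 + 4 = 5
v(1) = 1 * 1 - 3 = -2
h'(1) = 1 * (-2) + 5 * 1
= -2 + 5
= 3

3


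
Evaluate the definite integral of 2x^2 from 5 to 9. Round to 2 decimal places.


Find the antiderivative of 2x^2:
F(x) = 2/3 * x^3
Apply the Fundamental Theorem of Calculus:
F(9) - F(5)
= 2/3 * 9^3 - 2/3 * 5^3
= 2/3 * (729 - 125)
= 2/3 * 604
= 1208/3 ≈ 402.67

402.67
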